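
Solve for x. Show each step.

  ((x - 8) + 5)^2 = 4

Step 1. [((x - 8) + 5)^2 = 4] √ both sides: 4 ≥ 0 gives two branches. So sqrt: (x - 8) + 5 = 2 or -2.
Step 2. [(x - 8) + 5 = 2 or -2] +5 is outermost — subtract 5 both sides ⇒ sub: x - 8 = -3 or -7.
Step 3. [x - 8 = -3 or -7] 8 comes off first (add 8) ⇒ sub: x = 5 or 1.

Answer: x ∈ {1, 5}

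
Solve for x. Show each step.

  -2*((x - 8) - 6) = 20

Step 1. [-2*((x - 8) - 6) = 20] divide by the outer -2 ⇒ div: (x - 8) - 6 = -10.
Step 2. [(x - 8) - 6 = -10] the outer -6 inverts by adding 6, so sub: x - 8 = -4.
Step 3. [x - 8 = -4] the outer -8 inverts by adding 8, so sub: x = 4.

Answer: x ∈ {4}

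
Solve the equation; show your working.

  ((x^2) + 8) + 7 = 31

Step 1. [((x^2) + 8) + 7 = 31] 7 comes off first (subtract 7), so sub: (x^2) + 8 = 24.
Step 2. [(x^2) + 8 = 24] +8 is outermost — subtract 8 both sides, so sub: x^2 = 16.
Step 3. [x^2 = 16] √ both sides: 16 ≥ 0 gives two branches, so sqrt: x = 4 or -4.

Answer: x ∈ {-4, 4}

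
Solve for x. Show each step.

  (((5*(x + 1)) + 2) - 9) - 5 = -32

Step 1. [(((5*(x + 1)) + 2) - 9) - 5 = -32] 5 comes off first (add 5). So sub: ((5*(x + 1)) + 2) - 9 = -27.
Step 2. [((5*(x + 1)) + 2) - 9 = -27] the outer -9 inverts by adding 9 ⇒ sub: (5*(x + 1)) + 2 = -18.
Step 3. [(5*(x + 1)) + 2 = -18] +2 is outermost — subtract 2 both sides ⇒ sub: 5*(x + 1) = -20.
Step 4. [5*(x + 1) = -20] 5 out front; divide by 5 ⇒ div: x + 1 = -4.
Step 5. [x + 1 = -4] peel the +1: subtract 1 from each side ⇒ sub: x = -5.

Answer: x ∈ {-5}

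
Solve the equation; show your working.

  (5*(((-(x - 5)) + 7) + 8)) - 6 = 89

Step 1. [(5*(((-(x - 5)) + 7) + 8)) - 6 = 89] add 6: x sits inside (… - 6) ⇒ sub: 5*(((-(x - 5)) + 7) + 8) = 95.
Step 2. [5*(((-(x - 5)) + 7) + 8) = 95] LHS = 5·(…); ÷5 both sides, so div: ((-(x - 5)) + 7) + 8 = 19.
Step 3. [((-(x - 5)) + 7) + 8 = 19] peel the +8: subtract 8 from each side ⇒ sub: (-(x - 5)) + 7 = 11.
Step 4. [(-(x - 5)) + 7 = 11] +7 is outermost — subtract 7 both sides ⇒ sub: -(x - 5) = 4.
Step 5. [-(x - 5) = 4] flip signs both sides. So neg: x - 5 = -4.
Step 6. [x - 5 = -4] peel the -5: add 5 from each side. So sub: x = 1.

Answer: x ∈ {1}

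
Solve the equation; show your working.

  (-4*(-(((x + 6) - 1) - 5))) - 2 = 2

Step 1. [(-4*(-(((x + 6) - 1) - 5))) - 2 = 2] add 2: x sits inside (… - 2), so sub: -4*(-(((x + 6) - 1) - 5)) = 4.
Step 2. [-4*(-(((x + 6) - 1) - 5)) = 4] -4 out front; divide by -4. So div: -(((x + 6) - 1) - 5) = -1.
Step 3. [-(((x + 6) - 1) - 5) = -1] flip signs both sides. So neg: ((x + 6) - 1) - 5 = 1.
Step 4. [((x + 6) - 1) - 5 = 1] add 5: x sits inside (… - 5) ⇒ sub: (x + 6) - 1 = 6.
Step 5. [(x + 6) - 1 = 6] the outer -1 inverts by adding 1, so sub: x + 6 = 7.
Step 6. [x + 6 = 7] peel the +6: subtract 6 from each side. So sub: x = 1.

Answer: x ∈ {1}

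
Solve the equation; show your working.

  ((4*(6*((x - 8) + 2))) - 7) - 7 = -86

Step 1. [((4*(6*((x - 8) + 2))) - 7) - 7 = -86] -7 is outermost — add 7 both sides. So sub: (4*(6*((x - 8) + 2))) - 7 = -79.
Step 2. [(4*(6*((x - 8) + 2))) - 7 = -79] -7 is outermost — add 7 both sides, so sub: 4*(6*((x - 8) + 2)) = -72.
Step 3. [4*(6*((x - 8) + 2)) = -72] 4·(inner) — divide through by 4 ⇒ div: 6*((x - 8) + 2) = -18.
Step 4. [6*((x - 8) + 2) = -18] divide by the outer 6 ⇒ div: (x - 8) + 2 = -3.
Step 5. [(x - 8) + 2 = -3] 2 comes off first (subtract 2). So sub: x - 8 = -5.
Step 6. [x - 8 = -5] 8 comes off first (add 8). So sub: x = 3.

Answer: x ∈ {3}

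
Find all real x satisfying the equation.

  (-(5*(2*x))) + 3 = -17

Step 1. [(-(5*(2*x))) + 3 = -17] subtract 3: x sits inside (… + 3) ⇒ sub: -(5*(2*x)) = -20.
Step 2. [-(5*(2*x)) = -20] flip signs both sides, so neg: 5*(2*x) = 20.
Step 3. [5*(2*x) = 20] divide by the outer 5 ⇒ div: 2*x = 4.
Step 4. [2*x = 4] 2·(inner) — divide through by 2. So div: x = 2.

Answer: x ∈ {2}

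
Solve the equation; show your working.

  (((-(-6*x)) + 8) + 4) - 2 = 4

Step 1. [(((-(-6*x)) + 8) + 4) - 2 = 4] peel the -2: add 2 from each side, so sub: ((-(-6*x)) + 8) + 4 = 6.
Step 2. [((-(-6*x)) + 8) + 4 = 6] +4 is outermost — subtract 4 both sides, so sub: (-(-6*x)) + 8 = 2.
Step 3. [(-(-6*x)) + 8 = 2] +8 is outermost — subtract 8 both sides, so sub: -(-6*x) = -6.
Step 4. [-(-6*x) = -6] LHS negated; negate both sides ⇒ neg: -6*x = 6.
Step 5. [-6*x = 6] leading coefficient -6: divide by -6, so div: x = -1.

Answer: x ∈ {-1}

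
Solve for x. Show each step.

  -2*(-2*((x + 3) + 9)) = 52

Step 1. [-2*(-2*((x + 3) + 9)) = 52] -2 out front; divide by -2 ⇒ div: -2*((x + 3) + 9) = -26.
Step 2. [-2*((x + 3) + 9) = -26] -2·(inner) — divide through by -2, so div: (x + 3) + 9 = 13.
Step 3. [(x + 3) + 9 = 13] peel the +9: subtract 9 from each side ⇒ sub: x + 3 = 4.
Step 4. [x + 3 = 4] 3 comes off first (subtract 3) ⇒ sub: x = 1.

Answer: x ∈ {1}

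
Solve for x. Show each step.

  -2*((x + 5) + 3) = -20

Step 1. [-2*((x + 5) + 3) = -20] -2·(inner) — divide through by -2, so div: (x + 5) + 3 = 10.
Step 2. [(x + 5) + 3 = 10] subtract 3: x sits inside (… + 3) ⇒ sub: x + 5 = 7.
Step 3. [x + 5 = 7] subtract 5: x sits inside (… + 5), so sub: x = 2.

Answer: x ∈ {2}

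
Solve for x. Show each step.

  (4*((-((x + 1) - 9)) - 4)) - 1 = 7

Step 1. [(4*((-((x + 1) - 9)) - 4)) - 1 = 7] the outer -1 inverts by adding 1. So sub: 4*((-((x + 1) - 9)) - 4) = 8.
Step 2. [4*((-((x + 1) - 9)) - 4) = 8] leading coefficient 4: divide by 4 ⇒ div: (-((x + 1) - 9)) - 4 = 2.
Step 3. [(-((x + 1) - 9)) - 4 = 2] add 4: x sits inside (… - 4). So sub: -((x + 1) - 9) = 6.
Step 4. [-((x + 1) - 9) = 6] flip signs both sides, so neg: (x + 1) - 9 = -6.
Step 5. [(x + 1) - 9 = -6] the outer -9 inverts by adding 9, so sub: x + 1 = 3.
Step 6. [x + 1 = 3] peel the +1: subtract 1 from each side ⇒ sub: x = 2.

Answer: x ∈ {2}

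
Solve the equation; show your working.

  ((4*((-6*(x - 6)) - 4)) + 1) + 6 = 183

Step 1. [((4*((-6*(x - 6)) - 4)) + 1) + 6 = 183] +6 is outermost — subtract 6 both sides, so sub: (4*((-6*(x - 6)) - 4)) + 1 = 177.
Step 2. [(4*((-6*(x - 6)) - 4)) + 1 = 177] subtract 1: x sits inside (… + 1). So sub: 4*((-6*(x - 6)) - 4) = 176.
Step 3. [4*((-6*(x - 6)) - 4) = 176] leading coefficient 4: divide by 4. So div: (-6*(x - 6)) - 4 = 44.
Step 4. [(-6*(x - 6)) - 4 = 44] the outer -4 inverts by adding 4 ⇒ sub: -6*(x - 6) = 48.
Step 5. [-6*(x - 6) = 48] -6 out front; divide by -6 ⇒ div: x - 6 = -8.
Step 6. [x - 6 = -8] peel the -6: add 6 from each side, so sub: x = -2.

Answer: x ∈ {-2}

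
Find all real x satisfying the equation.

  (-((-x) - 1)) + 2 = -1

Step 1. [(-((-x) - 1)) + 2 = -1] 2 comes off first (subtract 2), so sub: -((-x) - 1) = -3.
Step 2. [-((-x) - 1) = -3] flip signs both sides, so neg: (-x) - 1 = 3.
Step 3. [(-x) - 1 = 3] the outer -1 inverts by adding 1. So sub: -x = 4.
Step 4. [-x = 4] leading − — multiply by −1. So neg: x = -4.

Answer: x ∈ {-4}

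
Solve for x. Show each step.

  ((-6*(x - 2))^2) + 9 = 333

Step 1. [((-6*(x - 2))^2) + 9 = 333] peel the +9: subtract 9 from each side. So sub: (-6*(x - 2))^2 = 324.
Step 2. [(-6*(x - 2))^2 = 324] LHS squared, RHS 324 ≥ 0: apply √ (±), so sqrt: -6*(x - 2) = 18 or -18.
Step 3. [-6*(x - 2) = 18 or -18] divide by the outer -6, so div: x - 2 = -3 or 3.
Step 4. [x - 2 = -3 or 3] add 2: x sits inside (… - 2), so sub: x = -1 or 5.

Answer: x ∈ {-1, 5}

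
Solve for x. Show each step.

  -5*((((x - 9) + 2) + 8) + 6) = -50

Step 1. [-5*((((x - 9) + 2) + 8) + 6) = -50] divide by the outer -5, so div: (((x - 9) + 2) + 8) + 6 = 10.
Step 2. [(((x - 9) + 2) + 8) + 6 = 10] +6 is outermost — subtract 6 both sides. So sub: ((x - 9) + 2) + 8 = 4.
Step 3. [((x - 9) + 2) + 8 = 4] the outer +8 inverts by subtracting 8 ⇒ sub: (x - 9) + 2 = -4.
Step 4. [(x - 9) + 2 = -4] peel the +2: subtract 2 from each side, so sub: x - 9 = -6.
Step 5. [x - 9 = -6] add 9: x sits inside (… - 9). So sub: x = 3.

Answer: x ∈ {3}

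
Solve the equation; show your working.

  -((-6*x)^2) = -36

Step 1. [-((-6*x)^2) = -36] flip signs both sides ⇒ neg: (-6*x)^2 = 36.
Step 2. [(-6*x)^2 = 36] LHS squared, RHS 36 ≥ 0: apply √ (±). So sqrt: -6*x = 6 or -6.
Step 3. [-6*x = 6 or -6] LHS = -6·(…); ÷-6 both sides, so div: x = -1 or 1.

Answer: x ∈ {-1, 1}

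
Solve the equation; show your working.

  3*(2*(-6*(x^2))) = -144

Step 1. [3*(2*(-6*(x^2))) = -144] 3 out front; divide by 3, so div: 2*(-6*(x^2)) = -48.
Step 2. [2*(-6*(x^2)) = -48] LHS = 2·(…); ÷2 both sides ⇒ div: -6*(x^2) = -24.
Step 3. [-6*(x^2) = -24] LHS = -6·(…); ÷-6 both sides, so div: x^2 = 4.
Step 4. [x^2 = 4] √ both sides: 4 ≥ 0 gives two branches ⇒ sqrt: x = 2 or -2.

Answer: x ∈ {-2, 2}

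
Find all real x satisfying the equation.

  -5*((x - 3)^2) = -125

Step 1. [-5*((x - 3)^2) = -125] LHS = -5·(…); ÷-5 both sides, so div: (x - 3)^2 = 25.
Step 2. [(x - 3)^2 = 25] √ both sides: 25 ≥ 0 gives two branches, so sqrt: x - 3 = 5 or -5.
Step 3. [x - 3 = 5 or -5] the outer -3 inverts by adding 3. So sub: x = 8 or -2.

Answer: x ∈ {-2, 8}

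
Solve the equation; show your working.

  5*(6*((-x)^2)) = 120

Step 1. [5*(6*((-x)^2)) = 120] 5 out front; divide by 5. So div: 6*((-x)^2) = 24.
Step 2. [6*((-x)^2) = 24] 6 out front; divide by 6. So div: (-x)^2 = 4.
Step 3. [(-x)^2 = 4] √ both sides: 4 ≥ 0 gives two branches ⇒ sqrt: -x = 2 or -2.
Step 4. [-x = 2 or -2] LHS negated; negate both sides. So neg: x = -2 or 2.

Answer: x ∈ {-2, 2}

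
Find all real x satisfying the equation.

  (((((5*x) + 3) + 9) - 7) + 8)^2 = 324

Step 1. [(((((5*x) + 3) + 9) - 7) + 8)^2 = 324] LHS squared, RHS 324 ≥ 0: apply √ (±), so sqrt: ((((5*x) + 3) + 9) - 7) + 8 = 18 or -18.
Step 2. [((((5*x) + 3) + 9) - 7) + 8 = 18 or -18] the outer +8 inverts by subtracting 8, so sub: (((5*x) + 3) + 9) - 7 = 10 or -26.
Step 3. [(((5*x) + 3) + 9) - 7 = 10 or -26] peel the -7: add 7 from each side ⇒ sub: ((5*x) + 3) + 9 = 17 or -19.
Step 4. [((5*x) + 3) + 9 = 17 or -19] subtract 9: x sits inside (… + 9). So sub: (5*x) + 3 = 8 or -28.
Step 5. [(5*x) + 3 = 8 or -28] the outer +3 inverts by subtracting 3, so sub: 5*x = 5 or -31.
Step 6. [5*x = 5 or -31] divide by the outer 5. So div: x = 1 or -31/5.

Answer: x ∈ {-31/5, 1}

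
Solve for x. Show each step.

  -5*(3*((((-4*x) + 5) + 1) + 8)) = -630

Step 1. [-5*(3*((((-4*x) + 5) + 1) + 8)) = -630] leading coefficient -5: divide by -5 ⇒ div: 3*((((-4*x) + 5) + 1) + 8) = 126.
Step 2. [3*((((-4*x) + 5) + 1) + 8) = 126] divide by the outer 3 ⇒ div: (((-4*x) + 5) + 1) + 8 = 42.
Step 3. [(((-4*x) + 5) + 1) + 8 = 42] peel the +8: subtract 8 from each side. So sub: ((-4*x) + 5) + 1 = 34.
Step 4. [((-4*x) + 5) + 1 = 34] the outer +1 inverts by subtracting 1. So sub: (-4*x) + 5 = 33.
Step 5. [(-4*x) + 5 = 33] 5 comes off first (subtract 5), so sub: -4*x = 28.
Step 6. [-4*x = 28] divide by the outer -4. So div: x = -7.

Answer: x ∈ {-7}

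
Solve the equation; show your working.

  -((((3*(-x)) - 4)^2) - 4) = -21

Step 1. [-((((3*(-x)) - 4)^2) - 4) = -21] leading − — multiply by −1. So neg: (((3*(-x)) - 4)^2) - 4 = 21.
Step 2. [(((3*(-x)) - 4)^2) - 4 = 21] the outer -4 inverts by adding 4. So sub: ((3*(-x)) - 4)^2 = 25.
Step 3. [((3*(-x)) - 4)^2 = 25] LHS squared, RHS 25 ≥ 0: apply √ (±). So sqrt: (3*(-x)) - 4 = 5 or -5.
Step 4. [(3*(-x)) - 4 = 5 or -5] peel the -4: add 4 from each side, so sub: 3*(-x) = 9 or -1.
Step 5. [3*(-x) = 9 or -1] divide by the outer 3, so div: -x = 3 or -1/3.
Step 6. [-x = 3 or -1/3] LHS negated; negate both sides. So neg: x = -3 or 1/3.

Answer: x ∈ {-3, 1/3}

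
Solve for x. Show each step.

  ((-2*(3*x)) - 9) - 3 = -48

Step 1. [((-2*(3*x)) - 9) - 3 = -48] peel the -3: add 3 from each side. So sub: (-2*(3*x)) - 9 = -45.
Step 2. [(-2*(3*x)) - 9 = -45] peel the -9: add 9 from each side ⇒ sub: -2*(3*x) = -36.
Step 3. [-2*(3*x) = -36] LHS = -2·(…); ÷-2 both sides, so div: 3*x = 18.
Step 4. [3*x = 18] LHS = 3·(…); ÷3 both sides ⇒ div: x = 6.

Answer: x ∈ {6}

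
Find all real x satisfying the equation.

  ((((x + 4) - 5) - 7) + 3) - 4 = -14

Step 1. [((((x + 4) - 5) - 7) + 3) - 4 = -14] add 4: x sits inside (… - 4), so sub: (((x + 4) - 5) - 7) + 3 = -10.
Step 2. [(((x + 4) - 5) - 7) + 3 = -10] subtract 3: x sits inside (… + 3), so sub: ((x + 4) - 5) - 7 = -13.
Step 3. [((x + 4) - 5) - 7 = -13] add 7: x sits inside (… - 7), so sub: (x + 4) - 5 = -6.
Step 4. [(x + 4) - 5 = -6] peel the -5: add 5 from each side, so sub: x + 4 = -1.
Step 5. [x + 4 = -1] subtract 4: x sits inside (… + 4), so sub: x = -5.

Answer: x ∈ {-5}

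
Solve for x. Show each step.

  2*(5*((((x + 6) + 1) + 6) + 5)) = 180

Step 1. [2*(5*((((x + 6) + 1) + 6) + 5)) = 180] 2·(inner) — divide through by 2 ⇒ div: 5*((((x + 6) + 1) + 6) + 5) = 90.
Step 2. [5*((((x + 6) + 1) + 6) + 5) = 90] divide by the outer 5 ⇒ div: (((x + 6) + 1) + 6) + 5 = 18.
Step 3. [(((x + 6) + 1) + 6) + 5 = 18] peel the +5: subtract 5 from each side, so sub: ((x + 6) + 1) + 6 = 13.
Step 4. [((x + 6) + 1) + 6 = 13] 6 comes off first (subtract 6) ⇒ sub: (x + 6) + 1 = 7.
Step 5. [(x + 6) + 1 = 7] 1 comes off first (subtract 1), so sub: x + 6 = 6.
Step 6. [x + 6 = 6] subtract 6: x sits inside (… + 6) ⇒ sub: x = 0.

Answer: x ∈ {0}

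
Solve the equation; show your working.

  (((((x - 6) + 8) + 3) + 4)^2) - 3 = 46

Step 1. [(((((x - 6) + 8) + 3) + 4)^2) - 3 = 46] add 3: x sits inside (… - 3). So sub: ((((x - 6) + 8) + 3) + 4)^2 = 49.
Step 2. [((((x - 6) + 8) + 3) + 4)^2 = 49] LHS squared, RHS 49 ≥ 0: apply √ (±) ⇒ sqrt: (((x - 6) + 8) + 3) + 4 = 7 or -7.
Step 3. [(((x - 6) + 8) + 3) + 4 = 7 or -7] 4 comes off first (subtract 4) ⇒ sub: ((x - 6) + 8) + 3 = 3 or -11.
Step 4. [((x - 6) + 8) + 3 = 3 or -11] 3 comes off first (subtract 3), so sub: (x - 6) + 8 = 0 or -14.
Step 5. [(x - 6) + 8 = 0 or -14] 8 comes off first (subtract 8) ⇒ sub: x - 6 = -8 or -22.
Step 6. [x - 6 = -8 or -22] the outer -6 inverts by adding 6. So sub: x = -2 or -16.

Answer: x ∈ {-16, -2}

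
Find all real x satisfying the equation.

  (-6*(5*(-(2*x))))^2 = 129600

Step 1. [(-6*(5*(-(2*x))))^2 = 129600] LHS squared, RHS 129600 ≥ 0: apply √ (±), so sqrt: -6*(5*(-(2*x))) = 360 or -360.
Step 2. [-6*(5*(-(2*x))) = 360 or -360] -6 out front; divide by -6 ⇒ div: 5*(-(2*x)) = -60 or 60.
Step 3. [5*(-(2*x)) = -60 or 60] 5 out front; divide by 5 ⇒ div: -(2*x) = -12 or 12.
Step 4. [-(2*x) = -12 or 12] flip signs both sides. So neg: 2*x = 12 or -12.
Step 5. [2*x = 12 or -12] 2 out front; divide by 2, so div: x = 6 or -6.

Answer: x ∈ {-6, 6}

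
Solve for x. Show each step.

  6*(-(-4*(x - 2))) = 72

Step 1. [6*(-(-4*(x - 2))) = 72] LHS = 6·(…); ÷6 both sides, so div: -(-4*(x - 2)) = 12.
Step 2. [-(-4*(x - 2)) = 12] flip signs both sides ⇒ neg: -4*(x - 2) = -12.
Step 3. [-4*(x - 2) = -12] -4·(inner) — divide through by -4, so div: x - 2 = 3.
Step 4. [x - 2 = 3] -2 is outermost — add 2 both sides. So sub: x = 5.

Answer: x ∈ {5}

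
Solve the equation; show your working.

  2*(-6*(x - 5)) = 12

Step 1. [2*(-6*(x - 5)) = 12] 2·(inner) — divide through by 2, so div: -6*(x - 5) = 6.
Step 2. [-6*(x - 5) = 6] -6 out front; divide by -6, so div: x - 5 = -1.
Step 3. [x - 5 = -1] peel the -5: add 5 from each side ⇒ sub: x = 4.

Answer: x ∈ {4}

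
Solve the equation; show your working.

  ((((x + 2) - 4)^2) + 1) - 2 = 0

Step 1. [((((x + 2) - 4)^2) + 1) - 2 = 0] the outer -2 inverts by adding 2 ⇒ sub: (((x + 2) - 4)^2) + 1 = 2.
Step 2. [(((x + 2) - 4)^2) + 1 = 2] +1 is outermost — subtract 1 both sides, so sub: ((x + 2) - 4)^2 = 1.
Step 3. [((x + 2) - 4)^2 = 1] √ both sides: 1 ≥ 0 gives two branches. So sqrt: (x + 2) - 4 = 1 or -1.
Step 4. [(x + 2) - 4 = 1 or -1] 4 comes off first (add 4). So sub: x + 2 = 5 or 3.
Step 5. [x + 2 = 5 or 3] +2 is outermost — subtract 2 both sides ⇒ sub: x = 3 or 1.

Answer: x ∈ {1, 3}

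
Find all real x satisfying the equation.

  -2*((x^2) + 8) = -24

Step 1. [-2*((x^2) + 8) = -24] LHS = -2·(…); ÷-2 both sides. So div: (x^2) + 8 = 12.
Step 2. [(x^2) + 8 = 12] peel the +8: subtract 8 from each side. So sub: x^2 = 4.
Step 3. [x^2 = 4] √ both sides: 4 ≥ 0 gives two branches. So sqrt: x = 2 or -2.

Answer: x ∈ {-2, 2}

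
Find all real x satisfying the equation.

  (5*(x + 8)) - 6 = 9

Step 1. [(5*(x + 8)) - 6 = 9] -6 is outermost — add 6 both sides. So sub: 5*(x + 8) = 15.
Step 2. [5*(x + 8) = 15] LHS = 5·(…); ÷5 both sides ⇒ div: x + 8 = 3.
Step 3. [x + 8 = 3] peel the +8: subtract 8 from each side ⇒ sub: x = -5.

Answer: x ∈ {-5}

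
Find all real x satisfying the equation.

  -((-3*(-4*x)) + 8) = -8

Step 1. [-((-3*(-4*x)) + 8) = -8] LHS negated; negate both sides ⇒ neg: (-3*(-4*x)) + 8 = 8.
Step 2. [(-3*(-4*x)) + 8 = 8] peel the +8: subtract 8 from each side ⇒ sub: -3*(-4*x) = 0.
Step 3. [-3*(-4*x) = 0] divide by the outer -3, so div: -4*x = 0.
Step 4. [-4*x = 0] -4 out front; divide by -4, so div: x = 0.

Answer: x ∈ {0}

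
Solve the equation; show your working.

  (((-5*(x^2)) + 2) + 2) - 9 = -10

Step 1. [(((-5*(x^2)) + 2) + 2) - 9 = -10] peel the -9: add 9 from each side, so sub: ((-5*(x^2)) + 2) + 2 = -1.
Step 2. [((-5*(x^2)) + 2) + 2 = -1] the outer +2 inverts by subtracting 2 ⇒ sub: (-5*(x^2)) + 2 = -3.
Step 3. [(-5*(x^2)) + 2 = -3] +2 is outermost — subtract 2 both sides, so sub: -5*(x^2) = -5.
Step 4. [-5*(x^2) = -5] divide by the outer -5 ⇒ div: x^2 = 1.
Step 5. [x^2 = 1] √ both sides: 1 ≥ 0 gives two branches ⇒ sqrt: x = 1 or -1.

Answer: x ∈ {-1, 1}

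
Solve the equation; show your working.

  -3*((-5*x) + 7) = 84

Step 1. [-3*((-5*x) + 7) = 84] LHS = -3·(…); ÷-3 both sides. So div: (-5*x) + 7 = -28.
Step 2. [(-5*x) + 7 = -28] peel the +7: subtract 7 from each side ⇒ sub: -5*x = -35.
Step 3. [-5*x = -35] LHS = -5·(…); ÷-5 both sides ⇒ div: x = 7.

Answer: x ∈ {7}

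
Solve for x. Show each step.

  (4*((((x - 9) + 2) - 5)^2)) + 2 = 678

Step 1. [(4*((((x - 9) + 2) - 5)^2)) + 2 = 678] +2 is outermost — subtract 2 both sides, so sub: 4*((((x - 9) + 2) - 5)^2) = 676.
Step 2. [4*((((x - 9) + 2) - 5)^2) = 676] LHS = 4·(…); ÷4 both sides. So div: (((x - 9) + 2) - 5)^2 = 169.
Step 3. [(((x - 9) + 2) - 5)^2 = 169] 169 ≥ 0, LHS is (·)² — take ±√. So sqrt: ((x - 9) + 2) - 5 = 13 or -13.
Step 4. [((x - 9) + 2) - 5 = 13 or -13] the outer -5 inverts by adding 5, so sub: (x - 9) + 2 = 18 or -8.
Step 5. [(x - 9) + 2 = 18 or -8] subtract 2: x sits inside (… + 2), so sub: x - 9 = 16 or -10.
Step 6. [x - 9 = 16 or -10] 9 comes off first (add 9). So sub: x = 25 or -1.

Answer: x ∈ {-1, 25}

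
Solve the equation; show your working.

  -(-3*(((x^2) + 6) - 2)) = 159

Step 1. [-(-3*(((x^2) + 6) - 2)) = 159] flip signs both sides ⇒ neg: -3*(((x^2) + 6) - 2) = -159.
Step 2. [-3*(((x^2) + 6) - 2) = -159] divide by the outer -3, so div: ((x^2) + 6) - 2 = 53.
Step 3. [((x^2) + 6) - 2 = 53] the outer -2 inverts by adding 2. So sub: (x^2) + 6 = 55.
Step 4. [(x^2) + 6 = 55] 6 comes off first (subtract 6) ⇒ sub: x^2 = 49.
Step 5. [x^2 = 49] LHS squared, RHS 49 ≥ 0: apply √ (±), so sqrt: x = 7 or -7.

Answer: x ∈ {-7, 7}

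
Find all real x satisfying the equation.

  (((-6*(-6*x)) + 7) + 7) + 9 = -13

Step 1. [(((-6*(-6*x)) + 7) + 7) + 9 = -13] subtract 9: x sits inside (… + 9), so sub: ((-6*(-6*x)) + 7) + 7 = -22.
Step 2. [((-6*(-6*x)) + 7) + 7 = -22] the outer +7 inverts by subtracting 7. So sub: (-6*(-6*x)) + 7 = -29.
Step 3. [(-6*(-6*x)) + 7 = -29] 7 comes off first (subtract 7), so sub: -6*(-6*x) = -36.
Step 4. [-6*(-6*x) = -36] LHS = -6·(…); ÷-6 both sides ⇒ div: -6*x = 6.
Step 5. [-6*x = 6] leading coefficient -6: divide by -6 ⇒ div: x = -1.

Answer: x ∈ {-1}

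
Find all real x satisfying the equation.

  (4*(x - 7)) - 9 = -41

Step 1. [(4*(x - 7)) - 9 = -41] peel the -9: add 9 from each side ⇒ sub: 4*(x - 7) = -32.
Step 2. [4*(x - 7) = -32] 4·(inner) — divide through by 4, so div: x - 7 = -8.
Step 3. [x - 7 = -8] the outer -7 inverts by adding 7 ⇒ sub: x = -1.

Answer: x ∈ {-1}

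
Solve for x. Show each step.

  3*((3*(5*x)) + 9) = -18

Step 1. [3*((3*(5*x)) + 9) = -18] divide by the outer 3, so div: (3*(5*x)) + 9 = -6.
Step 2. [(3*(5*x)) + 9 = -6] subtract 9: x sits inside (… + 9), so sub: 3*(5*x) = -15.
Step 3. [3*(5*x) = -15] leading coefficient 3: divide by 3 ⇒ div: 5*x = -5.
Step 4. [5*x = -5] 5 out front; divide by 5, so div: x = -1.

Answer: x ∈ {-1}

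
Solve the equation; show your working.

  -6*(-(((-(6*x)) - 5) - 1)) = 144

Step 1. [-6*(-(((-(6*x)) - 5) - 1)) = 144] divide by the outer -6. So div: -(((-(6*x)) - 5) - 1) = -24.
Step 2. [-(((-(6*x)) - 5) - 1) = -24] flip signs both sides, so neg: ((-(6*x)) - 5) - 1 = 24.
Step 3. [((-(6*x)) - 5) - 1 = 24] add 1: x sits inside (… - 1). So sub: (-(6*x)) - 5 = 25.
Step 4. [(-(6*x)) - 5 = 25] add 5: x sits inside (… - 5) ⇒ sub: -(6*x) = 30.
Step 5. [-(6*x) = 30] LHS negated; negate both sides, so neg: 6*x = -30.
Step 6. [6*x = -30] 6·(inner) — divide through by 6 ⇒ div: x = -5.

Answer: x ∈ {-5}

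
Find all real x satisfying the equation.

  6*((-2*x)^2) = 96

Step 1. [6*((-2*x)^2) = 96] LHS = 6·(…); ÷6 both sides ⇒ div: (-2*x)^2 = 16.
Step 2. [(-2*x)^2 = 16] LHS squared, RHS 16 ≥ 0: apply √ (±) ⇒ sqrt: -2*x = 4 or -4.
Step 3. [-2*x = 4 or -4] leading coefficient -2: divide by -2, so div: x = -2 or 2.

Answer: x ∈ {-2, 2}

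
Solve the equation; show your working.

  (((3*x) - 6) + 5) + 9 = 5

Step 1. [(((3*x) - 6) + 5) + 9 = 5] 9 comes off first (subtract 9). So sub: ((3*x) - 6) + 5 = -4.
Step 2. [((3*x) - 6) + 5 = -4] the outer +5 inverts by subtracting 5 ⇒ sub: (3*x) - 6 = -9.
Step 3. [(3*x) - 6 = -9] 6 comes off first (add 6). So sub: 3*x = -3.
Step 4. [3*x = -3] 3·(inner) — divide through by 3 ⇒ div: x = -1.

Answer: x ∈ {-1}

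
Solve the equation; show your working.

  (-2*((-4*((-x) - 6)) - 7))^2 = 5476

Step 1. [(-2*((-4*((-x) - 6)) - 7))^2 = 5476] 5476 ≥ 0, LHS is (·)² — take ±√ ⇒ sqrt: -2*((-4*((-x) - 6)) - 7) = 74 or -74.
Step 2. [-2*((-4*((-x) - 6)) - 7) = 74 or -74] leading coefficient -2: divide by -2 ⇒ div: (-4*((-x) - 6)) - 7 = -37 or 37.
Step 3. [(-4*((-x) - 6)) - 7 = -37 or 37] 7 comes off first (add 7) ⇒ sub: -4*((-x) - 6) = -30 or 44.
Step 4. [-4*((-x) - 6) = -30 or 44] -4 out front; divide by -4 ⇒ div: (-x) - 6 = 15/2 or -11.
Step 5. [(-x) - 6 = 15/2 or -11] peel the -6: add 6 from each side ⇒ sub: -x = 27/2 or -5.
Step 6. [-x = 27/2 or -5] LHS negated; negate both sides. So neg: x = -27/2 or 5.

Answer: x ∈ {-27/2, 5}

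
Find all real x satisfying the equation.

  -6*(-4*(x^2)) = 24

Step 1. [-6*(-4*(x^2)) = 24] -6·(inner) — divide through by -6 ⇒ div: -4*(x^2) = -4.
Step 2. [-4*(x^2) = -4] LHS = -4·(…); ÷-4 both sides. So div: x^2 = 1.
Step 3. [x^2 = 1] √ both sides: 1 ≥ 0 gives two branches ⇒ sqrt: x = 1 or -1.

Answer: x ∈ {-1, 1}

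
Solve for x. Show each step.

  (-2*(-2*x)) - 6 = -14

Step 1. [(-2*(-2*x)) - 6 = -14] -2 divides every term; factor it out ⇒ factor: (-2*x) + 3 = 7.
Step 2. [(-2*x) + 3 = 7] peel the +3: subtract 3 from each side. So sub: -2*x = 4.
Step 3. [-2*x = 4] -2·(inner) — divide through by -2, so div: x = -2.

Answer: x ∈ {-2}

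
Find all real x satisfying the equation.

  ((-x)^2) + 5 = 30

Step 1. [((-x)^2) + 5 = 30] the outer +5 inverts by subtracting 5, so sub: (-x)^2 = 25.
Step 2. [(-x)^2 = 25] 25 ≥ 0, LHS is (·)² — take ±√ ⇒ sqrt: -x = 5 or -5.
Step 3. [-x = 5 or -5] leading − — multiply by −1. So neg: x = -5 or 5.

Answer: x ∈ {-5, 5}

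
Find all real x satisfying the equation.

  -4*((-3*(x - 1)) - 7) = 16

Step 1. [-4*((-3*(x - 1)) - 7) = 16] -4 out front; divide by -4, so div: (-3*(x - 1)) - 7 = -4.
Step 2. [(-3*(x - 1)) - 7 = -4] 7 comes off first (add 7). So sub: -3*(x - 1) = 3.
Step 3. [-3*(x - 1) = 3] -3 out front; divide by -3 ⇒ div: x - 1 = -1.
Step 4. [x - 1 = -1] the outer -1 inverts by adding 1 ⇒ sub: x = 0.

Answer: x ∈ {0}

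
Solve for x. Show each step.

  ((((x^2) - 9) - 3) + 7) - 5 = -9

Step 1. [((((x^2) - 9) - 3) + 7) - 5 = -9] peel the -5: add 5 from each side, so sub: (((x^2) - 9) - 3) + 7 = -4.
Step 2. [(((x^2) - 9) - 3) + 7 = -4] +7 is outermost — subtract 7 both sides. So sub: ((x^2) - 9) - 3 = -11.
Step 3. [((x^2) - 9) - 3 = -11] 3 comes off first (add 3), so sub: (x^2) - 9 = -8.
Step 4. [(x^2) - 9 = -8] 9 comes off first (add 9). So sub: x^2 = 1.
Step 5. [x^2 = 1] √ both sides: 1 ≥ 0 gives two branches. So sqrt: x = 1 or -1.

Answer: x ∈ {-1, 1}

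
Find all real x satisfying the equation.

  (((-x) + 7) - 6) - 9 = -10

Step 1. [(((-x) + 7) - 6) - 9 = -10] peel the -9: add 9 from each side ⇒ sub: ((-x) + 7) - 6 = -1.
Step 2. [((-x) + 7) - 6 = -1] peel the -6: add 6 from each side. So sub: (-x) + 7 = 5.
Step 3. [(-x) + 7 = 5] +7 is outermost — subtract 7 both sides ⇒ sub: -x = -2.
Step 4. [-x = -2] flip signs both sides. So neg: x = 2.

Answer: x ∈ {2}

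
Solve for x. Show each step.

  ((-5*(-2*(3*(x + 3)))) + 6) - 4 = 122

Step 1. [((-5*(-2*(3*(x + 3)))) + 6) - 4 = 122] add 4: x sits inside (… - 4) ⇒ sub: (-5*(-2*(3*(x + 3)))) + 6 = 126.
Step 2. [(-5*(-2*(3*(x + 3)))) + 6 = 126] 6 comes off first (subtract 6) ⇒ sub: -5*(-2*(3*(x + 3))) = 120.
Step 3. [-5*(-2*(3*(x + 3))) = 120] LHS = -5·(…); ÷-5 both sides. So div: -2*(3*(x + 3)) = -24.
Step 4. [-2*(3*(x + 3)) = -24] -2·(inner) — divide through by -2, so div: 3*(x + 3) = 12.
Step 5. [3*(x + 3) = 12] LHS = 3·(…); ÷3 both sides, so div: x + 3 = 4.
Step 6. [x + 3 = 4] 3 comes off first (subtract 3). So sub: x = 1.

Answer: x ∈ {1}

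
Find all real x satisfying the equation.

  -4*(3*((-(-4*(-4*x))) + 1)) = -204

Step 1. [-4*(3*((-(-4*(-4*x))) + 1)) = -204] leading coefficient -4: divide by -4 ⇒ div: 3*((-(-4*(-4*x))) + 1) = 51.
Step 2. [3*((-(-4*(-4*x))) + 1) = 51] 3·(inner) — divide through by 3 ⇒ div: (-(-4*(-4*x))) + 1 = 17.
Step 3. [(-(-4*(-4*x))) + 1 = 17] the outer +1 inverts by subtracting 1, so sub: -(-4*(-4*x)) = 16.
Step 4. [-(-4*(-4*x)) = 16] leading − — multiply by −1, so neg: -4*(-4*x) = -16.
Step 5. [-4*(-4*x) = -16] leading coefficient -4: divide by -4. So div: -4*x = 4.
Step 6. [-4*x = 4] divide by the outer -4 ⇒ div: x = -1.

Answer: x ∈ {-1}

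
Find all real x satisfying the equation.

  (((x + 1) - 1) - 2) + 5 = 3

Step 1. [(((x + 1) - 1) - 2) + 5 = 3] subtract 5: x sits inside (… + 5). So sub: ((x + 1) - 1) - 2 = -2.
Step 2. [((x + 1) - 1) - 2 = -2] 2 comes off first (add 2). So sub: (x + 1) - 1 = 0.
Step 3. [(x + 1) - 1 = 0] -1 is outermost — add 1 both sides, so sub: x + 1 = 1.
Step 4. [x + 1 = 1] 1 comes off first (subtract 1) ⇒ sub: x = 0.

Answer: x ∈ {0}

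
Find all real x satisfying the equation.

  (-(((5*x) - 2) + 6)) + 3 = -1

Step 1. [(-(((5*x) - 2) + 6)) + 3 = -1] the outer +3 inverts by subtracting 3 ⇒ sub: -(((5*x) - 2) + 6) = -4.
Step 2. [-(((5*x) - 2) + 6) = -4] LHS negated; negate both sides, so neg: ((5*x) - 2) + 6 = 4.
Step 3. [((5*x) - 2) + 6 = 4] the outer +6 inverts by subtracting 6 ⇒ sub: (5*x) - 2 = -2.
Step 4. [(5*x) - 2 = -2] the outer -2 inverts by adding 2. So sub: 5*x = 0.
Step 5. [5*x = 0] 5·(inner) — divide through by 5, so div: x = 0.

Answer: x ∈ {0}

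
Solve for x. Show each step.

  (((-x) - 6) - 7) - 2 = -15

Step 1. [(((-x) - 6) - 7) - 2 = -15] add 2: x sits inside (… - 2) ⇒ sub: ((-x) - 6) - 7 = -13.
Step 2. [((-x) - 6) - 7 = -13] -7 is outermost — add 7 both sides ⇒ sub: (-x) - 6 = -6.
Step 3. [(-x) - 6 = -6] the outer -6 inverts by adding 6 ⇒ sub: -x = 0.
Step 4. [-x = 0] leading − — multiply by −1. So neg: x = 0.

Answer: x ∈ {0}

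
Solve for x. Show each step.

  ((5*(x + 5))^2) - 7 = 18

Step 1. [((5*(x + 5))^2) - 7 = 18] 7 comes off first (add 7) ⇒ sub: (5*(x + 5))^2 = 25.
Step 2. [(5*(x + 5))^2 = 25] √ both sides: 25 ≥ 0 gives two branches, so sqrt: 5*(x + 5) = 5 or -5.
Step 3. [5*(x + 5) = 5 or -5] leading coefficient 5: divide by 5, so div: x + 5 = 1 or -1.
Step 4. [x + 5 = 1 or -1] the outer +5 inverts by subtracting 5 ⇒ sub: x = -4 or -6.

Answer: x ∈ {-6, -4}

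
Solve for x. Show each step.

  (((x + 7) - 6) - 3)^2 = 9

Step 1. [(((x + 7) - 6) - 3)^2 = 9] √ both sides: 9 ≥ 0 gives two branches, so sqrt: ((x + 7) - 6) - 3 = 3 or -3.
Step 2. [((x + 7) - 6) - 3 = 3 or -3] the outer -3 inverts by adding 3, so sub: (x + 7) - 6 = 6 or 0.
Step 3. [(x + 7) - 6 = 6 or 0] peel the -6: add 6 from each side. So sub: x + 7 = 12 or 6.
Step 4. [x + 7 = 12 or 6] subtract 7: x sits inside (… + 7). So sub: x = 5 or -1.

Answer: x ∈ {-1, 5}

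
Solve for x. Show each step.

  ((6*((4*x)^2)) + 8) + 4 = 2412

Step 1. [((6*((4*x)^2)) + 8) + 4 = 2412] subtract 4: x sits inside (… + 4) ⇒ sub: (6*((4*x)^2)) + 8 = 2408.
Step 2. [(6*((4*x)^2)) + 8 = 2408] peel the +8: subtract 8 from each side. So sub: 6*((4*x)^2) = 2400.
Step 3. [6*((4*x)^2) = 2400] 6·(inner) — divide through by 6 ⇒ div: (4*x)^2 = 400.
Step 4. [(4*x)^2 = 400] 400 ≥ 0, LHS is (·)² — take ±√. So sqrt: 4*x = 20 or -20.
Step 5. [4*x = 20 or -20] 4·(inner) — divide through by 4 ⇒ div: x = 5 or -5.

Answer: x ∈ {-5, 5}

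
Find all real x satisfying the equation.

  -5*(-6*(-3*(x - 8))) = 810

Step 1. [-5*(-6*(-3*(x - 8))) = 810] LHS = -5·(…); ÷-5 both sides. So div: -6*(-3*(x - 8)) = -162.
Step 2. [-6*(-3*(x - 8)) = -162] divide by the outer -6, so div: -3*(x - 8) = 27.
Step 3. [-3*(x - 8) = 27] divide by the outer -3 ⇒ div: x - 8 = -9.
Step 4. [x - 8 = -9] 8 comes off first (add 8) ⇒ sub: x = -1.

Answer: x ∈ {-1}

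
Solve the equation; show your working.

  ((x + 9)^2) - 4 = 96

Step 1. [((x + 9)^2) - 4 = 96] the outer -4 inverts by adding 4 ⇒ sub: (x + 9)^2 = 100.
Step 2. [(x + 9)^2 = 100] LHS squared, RHS 100 ≥ 0: apply √ (±) ⇒ sqrt: x + 9 = 10 or -10.
Step 3. [x + 9 = 10 or -10] +9 is outermost — subtract 9 both sides ⇒ sub: x = 1 or -19.

Answer: x ∈ {-19, 1}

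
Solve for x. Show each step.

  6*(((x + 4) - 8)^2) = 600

Step 1. [6*(((x + 4) - 8)^2) = 600] divide by the outer 6 ⇒ div: ((x + 4) - 8)^2 = 100.
Step 2. [((x + 4) - 8)^2 = 100] √ both sides: 100 ≥ 0 gives two branches ⇒ sqrt: (x + 4) - 8 = 10 or -10.
Step 3. [(x + 4) - 8 = 10 or -10] the outer -8 inverts by adding 8 ⇒ sub: x + 4 = 18 or -2.
Step 4. [x + 4 = 18 or -2] peel the +4: subtract 4 from each side ⇒ sub: x = 14 or -6.

Answer: x ∈ {-6, 14}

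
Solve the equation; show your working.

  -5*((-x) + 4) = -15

Step 1. [-5*((-x) + 4) = -15] divide by the outer -5 ⇒ div: (-x) + 4 = 3.
Step 2. [(-x) + 4 = 3] subtract 4: x sits inside (… + 4), so sub: -x = -1.
Step 3. [-x = -1] flip signs both sides ⇒ neg: x = 1.

Answer: x ∈ {1}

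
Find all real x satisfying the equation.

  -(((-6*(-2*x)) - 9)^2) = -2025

Step 1. [-(((-6*(-2*x)) - 9)^2) = -2025] LHS negated; negate both sides. So neg: ((-6*(-2*x)) - 9)^2 = 2025.
Step 2. [((-6*(-2*x)) - 9)^2 = 2025] LHS squared, RHS 2025 ≥ 0: apply √ (±) ⇒ sqrt: (-6*(-2*x)) - 9 = 45 or -45.
Step 3. [(-6*(-2*x)) - 9 = 45 or -45] 9 comes off first (add 9), so sub: -6*(-2*x) = 54 or -36.
Step 4. [-6*(-2*x) = 54 or -36] divide by the outer -6, so div: -2*x = -9 or 6.
Step 5. [-2*x = -9 or 6] -2 out front; divide by -2, so div: x = 9/2 or -3.

Answer: x ∈ {-3, 9/2}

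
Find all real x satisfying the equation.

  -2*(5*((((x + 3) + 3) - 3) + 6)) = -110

Step 1. [-2*(5*((((x + 3) + 3) - 3) + 6)) = -110] -2·(inner) — divide through by -2. So div: 5*((((x + 3) + 3) - 3) + 6) = 55.
Step 2. [5*((((x + 3) + 3) - 3) + 6) = 55] 5 out front; divide by 5. So div: (((x + 3) + 3) - 3) + 6 = 11.
Step 3. [(((x + 3) + 3) - 3) + 6 = 11] 6 comes off first (subtract 6) ⇒ sub: ((x + 3) + 3) - 3 = 5.
Step 4. [((x + 3) + 3) - 3 = 5] the outer -3 inverts by adding 3. So sub: (x + 3) + 3 = 8.
Step 5. [(x + 3) + 3 = 8] 3 comes off first (subtract 3), so sub: x + 3 = 5.
Step 6. [x + 3 = 5] +3 is outermost — subtract 3 both sides. So sub: x = 2.

Answer: x ∈ {2}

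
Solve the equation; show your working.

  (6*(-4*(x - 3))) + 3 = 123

Step 1. [(6*(-4*(x - 3))) + 3 = 123] 3 comes off first (subtract 3). So sub: 6*(-4*(x - 3)) = 120.
Step 2. [6*(-4*(x - 3)) = 120] 6·(inner) — divide through by 6, so div: -4*(x - 3) = 20.
Step 3. [-4*(x - 3) = 20] leading coefficient -4: divide by -4 ⇒ div: x - 3 = -5.
Step 4. [x - 3 = -5] -3 is outermost — add 3 both sides ⇒ sub: x = -2.

Answer: x ∈ {-2}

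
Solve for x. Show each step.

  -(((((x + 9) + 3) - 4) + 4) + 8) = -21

Step 1. [-(((((x + 9) + 3) - 4) + 4) + 8) = -21] leading − — multiply by −1 ⇒ neg: ((((x + 9) + 3) - 4) + 4) + 8 = 21.
Step 2. [((((x + 9) + 3) - 4) + 4) + 8 = 21] peel the +8: subtract 8 from each side, so sub: (((x + 9) + 3) - 4) + 4 = 13.
Step 3. [(((x + 9) + 3) - 4) + 4 = 13] peel the +4: subtract 4 from each side. So sub: ((x + 9) + 3) - 4 = 9.
Step 4. [((x + 9) + 3) - 4 = 9] 4 comes off first (add 4), so sub: (x + 9) + 3 = 13.
Step 5. [(x + 9) + 3 = 13] the outer +3 inverts by subtracting 3. So sub: x + 9 = 10.
Step 6. [x + 9 = 10] the outer +9 inverts by subtracting 9. So sub: x = 1.

Answer: x ∈ {1}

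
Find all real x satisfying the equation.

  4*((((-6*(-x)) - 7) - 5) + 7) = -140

Step 1. [4*((((-6*(-x)) - 7) - 5) + 7) = -140] LHS = 4·(…); ÷4 both sides ⇒ div: (((-6*(-x)) - 7) - 5) + 7 = -35.
Step 2. [(((-6*(-x)) - 7) - 5) + 7 = -35] peel the +7: subtract 7 from each side ⇒ sub: ((-6*(-x)) - 7) - 5 = -42.
Step 3. [((-6*(-x)) - 7) - 5 = -42] -5 is outermost — add 5 both sides ⇒ sub: (-6*(-x)) - 7 = -37.
Step 4. [(-6*(-x)) - 7 = -37] add 7: x sits inside (… - 7). So sub: -6*(-x) = -30.
Step 5. [-6*(-x) = -30] -6 out front; divide by -6. So div: -x = 5.
Step 6. [-x = 5] LHS negated; negate both sides. So neg: x = -5.

Answer: x ∈ {-5}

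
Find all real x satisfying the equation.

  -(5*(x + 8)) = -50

Step 1. [-(5*(x + 8)) = -50] flip signs both sides ⇒ neg: 5*(x + 8) = 50.
Step 2. [5*(x + 8) = 50] LHS = 5·(…); ÷5 both sides, so div: x + 8 = 10.
Step 3. [x + 8 = 10] subtract 8: x sits inside (… + 8) ⇒ sub: x = 2.

Answer: x ∈ {2}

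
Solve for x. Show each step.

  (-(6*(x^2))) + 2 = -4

Step 1. [(-(6*(x^2))) + 2 = -4] subtract 2: x sits inside (… + 2). So sub: -(6*(x^2)) = -6.
Step 2. [-(6*(x^2)) = -6] LHS negated; negate both sides ⇒ neg: 6*(x^2) = 6.
Step 3. [6*(x^2) = 6] divide by the outer 6. So div: x^2 = 1.
Step 4. [x^2 = 1] √ both sides: 1 ≥ 0 gives two branches, so sqrt: x = 1 or -1.

Answer: x ∈ {-1, 1}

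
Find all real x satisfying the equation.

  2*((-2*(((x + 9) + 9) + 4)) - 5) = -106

Step 1. [2*((-2*(((x + 9) + 9) + 4)) - 5) = -106] 2·(inner) — divide through by 2 ⇒ div: (-2*(((x + 9) + 9) + 4)) - 5 = -53.
Step 2. [(-2*(((x + 9) + 9) + 4)) - 5 = -53] -5 is outermost — add 5 both sides. So sub: -2*(((x + 9) + 9) + 4) = -48.
Step 3. [-2*(((x + 9) + 9) + 4) = -48] -2·(inner) — divide through by -2, so div: ((x + 9) + 9) + 4 = 24.
Step 4. [((x + 9) + 9) + 4 = 24] the outer +4 inverts by subtracting 4, so sub: (x + 9) + 9 = 20.
Step 5. [(x + 9) + 9 = 20] the outer +9 inverts by subtracting 9. So sub: x + 9 = 11.
Step 6. [x + 9 = 11] peel the +9: subtract 9 from each side. So sub: x = 2.

Answer: x ∈ {2}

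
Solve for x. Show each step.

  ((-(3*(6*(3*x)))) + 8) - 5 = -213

Step 1. [((-(3*(6*(3*x)))) + 8) - 5 = -213] -5 is outermost — add 5 both sides. So sub: (-(3*(6*(3*x)))) + 8 = -208.
Step 2. [(-(3*(6*(3*x)))) + 8 = -208] the outer +8 inverts by subtracting 8. So sub: -(3*(6*(3*x))) = -216.
Step 3. [-(3*(6*(3*x))) = -216] flip signs both sides. So neg: 3*(6*(3*x)) = 216.
Step 4. [3*(6*(3*x)) = 216] 3 out front; divide by 3. So div: 6*(3*x) = 72.
Step 5. [6*(3*x) = 72] LHS = 6·(…); ÷6 both sides, so div: 3*x = 12.
Step 6. [3*x = 12] 3 out front; divide by 3 ⇒ div: x = 4.

Answer: x ∈ {4}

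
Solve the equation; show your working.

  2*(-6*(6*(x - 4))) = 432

Step 1. [2*(-6*(6*(x - 4))) = 432] divide by the outer 2, so div: -6*(6*(x - 4)) = 216.
Step 2. [-6*(6*(x - 4)) = 216] LHS = -6·(…); ÷-6 both sides. So div: 6*(x - 4) = -36.
Step 3. [6*(x - 4) = -36] 6·(inner) — divide through by 6. So div: x - 4 = -6.
Step 4. [x - 4 = -6] -4 is outermost — add 4 both sides. So sub: x = -2.

Answer: x ∈ {-2}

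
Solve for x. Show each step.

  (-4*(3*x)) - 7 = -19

Step 1. [(-4*(3*x)) - 7 = -19] peel the -7: add 7 from each side, so sub: -4*(3*x) = -12.
Step 2. [-4*(3*x) = -12] -4 out front; divide by -4, so div: 3*x = 3.
Step 3. [3*x = 3] leading coefficient 3: divide by 3, so div: x = 1.

Answer: x ∈ {1}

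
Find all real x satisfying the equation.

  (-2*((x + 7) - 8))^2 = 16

Step 1. [(-2*((x + 7) - 8))^2 = 16] √ both sides: 16 ≥ 0 gives two branches. So sqrt: -2*((x + 7) - 8) = 4 or -4.
Step 2. [-2*((x + 7) - 8) = 4 or -4] leading coefficient -2: divide by -2, so div: (x + 7) - 8 = -2 or 2.
Step 3. [(x + 7) - 8 = -2 or 2] 8 comes off first (add 8). So sub: x + 7 = 6 or 10.
Step 4. [x + 7 = 6 or 10] peel the +7: subtract 7 from each side ⇒ sub: x = -1 or 3.

Answer: x ∈ {-1, 3}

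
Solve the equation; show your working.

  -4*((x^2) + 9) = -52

Step 1. [-4*((x^2) + 9) = -52] leading coefficient -4: divide by -4, so div: (x^2) + 9 = 13.
Step 2. [(x^2) + 9 = 13] peel the +9: subtract 9 from each side. So sub: x^2 = 4.
Step 3. [x^2 = 4] √ both sides: 4 ≥ 0 gives two branches. So sqrt: x = 2 or -2.

Answer: x ∈ {-2, 2}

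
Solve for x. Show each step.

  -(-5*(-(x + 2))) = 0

Step 1. [-(-5*(-(x + 2))) = 0] leading − — multiply by −1 ⇒ neg: -5*(-(x + 2)) = 0.
Step 2. [-5*(-(x + 2)) = 0] leading coefficient -5: divide by -5 ⇒ div: -(x + 2) = 0.
Step 3. [-(x + 2) = 0] flip signs both sides. So neg: x + 2 = 0.
Step 4. [x + 2 = 0] 2 comes off first (subtract 2). So sub: x = -2.

Answer: x ∈ {-2}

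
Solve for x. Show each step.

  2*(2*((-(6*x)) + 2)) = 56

Step 1. [2*(2*((-(6*x)) + 2)) = 56] 2 out front; divide by 2, so div: 2*((-(6*x)) + 2) = 28.
Step 2. [2*((-(6*x)) + 2) = 28] leading coefficient 2: divide by 2, so div: (-(6*x)) + 2 = 14.
Step 3. [(-(6*x)) + 2 = 14] subtract 2: x sits inside (… + 2), so sub: -(6*x) = 12.
Step 4. [-(6*x) = 12] LHS negated; negate both sides, so neg: 6*x = -12.
Step 5. [6*x = -12] 6·(inner) — divide through by 6. So div: x = -2.

Answer: x ∈ {-2}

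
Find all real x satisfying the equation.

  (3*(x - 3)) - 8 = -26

Step 1. [(3*(x - 3)) - 8 = -26] 8 comes off first (add 8) ⇒ sub: 3*(x - 3) = -18.
Step 2. [3*(x - 3) = -18] leading coefficient 3: divide by 3. So div: x - 3 = -6.
Step 3. [x - 3 = -6] peel the -3: add 3 from each side ⇒ sub: x = -3.

Answer: x ∈ {-3}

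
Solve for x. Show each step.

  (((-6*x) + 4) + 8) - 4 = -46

Step 1. [(((-6*x) + 4) + 8) - 4 = -46] the outer -4 inverts by adding 4. So sub: ((-6*x) + 4) + 8 = -42.
Step 2. [((-6*x) + 4) + 8 = -42] +8 is outermost — subtract 8 both sides ⇒ sub: (-6*x) + 4 = -50.
Step 3. [(-6*x) + 4 = -50] the outer +4 inverts by subtracting 4. So sub: -6*x = -54.
Step 4. [-6*x = -54] -6 out front; divide by -6, so div: x = 9.

Answer: x ∈ {9}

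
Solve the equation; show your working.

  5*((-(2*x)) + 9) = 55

Step 1. [5*((-(2*x)) + 9) = 55] LHS = 5·(…); ÷5 both sides ⇒ div: (-(2*x)) + 9 = 11.
Step 2. [(-(2*x)) + 9 = 11] the outer +9 inverts by subtracting 9, so sub: -(2*x) = 2.
Step 3. [-(2*x) = 2] leading − — multiply by −1. So neg: 2*x = -2.
Step 4. [2*x = -2] LHS = 2·(…); ÷2 both sides ⇒ div: x = -1.

Answer: x ∈ {-1}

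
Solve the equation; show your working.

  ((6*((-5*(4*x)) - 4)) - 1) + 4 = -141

Step 1. [((6*((-5*(4*x)) - 4)) - 1) + 4 = -141] 4 comes off first (subtract 4), so sub: (6*((-5*(4*x)) - 4)) - 1 = -145.
Step 2. [(6*((-5*(4*x)) - 4)) - 1 = -145] peel the -1: add 1 from each side, so sub: 6*((-5*(4*x)) - 4) = -144.
Step 3. [6*((-5*(4*x)) - 4) = -144] leading coefficient 6: divide by 6 ⇒ div: (-5*(4*x)) - 4 = -24.
Step 4. [(-5*(4*x)) - 4 = -24] 4 comes off first (add 4). So sub: -5*(4*x) = -20.
Step 5. [-5*(4*x) = -20] LHS = -5·(…); ÷-5 both sides. So div: 4*x = 4.
Step 6. [4*x = 4] divide by the outer 4. So div: x = 1.

Answer: x ∈ {1}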